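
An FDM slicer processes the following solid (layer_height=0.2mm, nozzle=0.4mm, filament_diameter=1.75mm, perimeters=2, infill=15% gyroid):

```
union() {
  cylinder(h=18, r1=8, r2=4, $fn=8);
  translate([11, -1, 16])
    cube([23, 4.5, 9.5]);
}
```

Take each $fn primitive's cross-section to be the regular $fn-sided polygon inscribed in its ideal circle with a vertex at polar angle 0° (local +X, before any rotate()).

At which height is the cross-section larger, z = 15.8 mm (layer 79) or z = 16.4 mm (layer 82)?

Layer 79 (z = 15.8): the cone (r1=8→r2=4) has section circumradius 4.489 here — a regular 8-gon (area = (8/2)·4.489²·sin(360°/8) = 56.99 mm²); the cube at (11, -1) is absent (z outside [16, 25.5]); Combining (union): only the cone is present, so the union is just that shape — area = 56.99 mm². So its area = 56.99 mm². Layer 82 (z = 16.4): the cone contributes a regular 8-gon of circumradius 4.356 (interpolated between r1=8 and r2=4 at t=0.911) (area = (8/2)·4.356²·sin(360°/8) = 53.66 mm²); the 23×4.5 cube at (11, -1) contributes its full rectangle (area 103.50 mm²); Merging all regions: the 2 present regions are separate (no shared area or edge), so areas and boundary lengths simply add and each stays a separate island — area = 157.16 mm². So its area = 157.16 mm². Layer 82 is larger (157.16 vs 56.99 mm²).

layer 82 (z = 16.4 mm)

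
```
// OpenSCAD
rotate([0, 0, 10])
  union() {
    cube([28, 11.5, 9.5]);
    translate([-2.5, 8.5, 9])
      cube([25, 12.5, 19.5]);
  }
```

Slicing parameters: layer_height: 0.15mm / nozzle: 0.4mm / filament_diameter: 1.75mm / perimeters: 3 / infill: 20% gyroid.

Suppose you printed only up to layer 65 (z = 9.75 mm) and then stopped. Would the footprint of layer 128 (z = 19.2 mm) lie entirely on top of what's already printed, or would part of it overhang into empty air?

Compare the two slices. At z = 9.75: the cube does not reach this height (z outside [0, 9.5]); the cube at (-2.5, 8.5) is present — its section is the full 25×12.5 rectangle (area 312.50 mm²); Taking the union: only the 25×12.5 cube at (-2.5, 8.5) is present, so the union is just that shape — area = 312.50 mm²; (rotated 10° about Z; rotation is an isometry so areas/perimeters/island counts are preserved). At z = 19.2: the cube does not reach this height (z outside [0, 9.5]); the cube at (-2.5, 8.5) is present — its section is the full 25×12.5 rectangle (area 312.50 mm²); Combining (union): only the 25×12.5 cube at (-2.5, 8.5) is present, so the union is just that shape — area = 312.50 mm²; (rotated 10° about Z; rotation is an isometry so areas/perimeters/island counts are preserved). Checking containment: the cross-section at z = 19.2 is a subset of the cross-section at z = 9.75.

entirely on top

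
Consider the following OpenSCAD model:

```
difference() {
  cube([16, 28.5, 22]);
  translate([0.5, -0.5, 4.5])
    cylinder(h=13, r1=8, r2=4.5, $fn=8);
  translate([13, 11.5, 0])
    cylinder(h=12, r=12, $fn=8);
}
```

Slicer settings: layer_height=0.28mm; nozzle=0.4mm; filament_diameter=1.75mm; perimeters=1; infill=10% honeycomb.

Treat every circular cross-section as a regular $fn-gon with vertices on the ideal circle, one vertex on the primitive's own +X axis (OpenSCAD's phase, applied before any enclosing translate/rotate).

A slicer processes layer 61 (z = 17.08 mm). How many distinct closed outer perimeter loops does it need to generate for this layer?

1

At z = 17.08 mm: the cube is present — its section is the full 16×28.5 rectangle; the cone at (0.5, -0.5) (r1=8→r2=4.5) has section circumradius 4.613 here — a regular 8-gon; the cylinder at (13, 11.5) does not reach this height (z outside [0, 12]); Taking the first minus the rest: starting from the 16×28.5 cube, the cone at (0.5, -0.5) partially overlaps it — only the 14.80 mm² overlap (of its 60.19 mm²) is removed, clipping the outline — 1 connected region. The result has 1 disconnected region.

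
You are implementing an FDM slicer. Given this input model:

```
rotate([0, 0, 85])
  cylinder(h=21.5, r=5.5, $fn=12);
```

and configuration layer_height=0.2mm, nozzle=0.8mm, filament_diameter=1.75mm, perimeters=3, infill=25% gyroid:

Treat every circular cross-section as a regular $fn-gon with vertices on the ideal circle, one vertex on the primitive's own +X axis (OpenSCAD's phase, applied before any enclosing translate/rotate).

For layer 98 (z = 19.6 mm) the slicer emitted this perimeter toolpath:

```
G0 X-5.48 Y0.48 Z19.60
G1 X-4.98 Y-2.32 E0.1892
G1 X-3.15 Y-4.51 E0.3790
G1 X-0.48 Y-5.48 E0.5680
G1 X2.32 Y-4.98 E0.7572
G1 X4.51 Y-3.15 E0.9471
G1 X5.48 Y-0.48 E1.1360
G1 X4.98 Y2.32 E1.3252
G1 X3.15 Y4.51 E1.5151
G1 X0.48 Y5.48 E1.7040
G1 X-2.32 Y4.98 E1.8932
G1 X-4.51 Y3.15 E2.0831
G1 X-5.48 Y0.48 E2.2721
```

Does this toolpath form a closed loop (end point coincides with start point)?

yes

Start point (G0): (-5.48, 0.48). End point (last G1): the path returns to the start — closed.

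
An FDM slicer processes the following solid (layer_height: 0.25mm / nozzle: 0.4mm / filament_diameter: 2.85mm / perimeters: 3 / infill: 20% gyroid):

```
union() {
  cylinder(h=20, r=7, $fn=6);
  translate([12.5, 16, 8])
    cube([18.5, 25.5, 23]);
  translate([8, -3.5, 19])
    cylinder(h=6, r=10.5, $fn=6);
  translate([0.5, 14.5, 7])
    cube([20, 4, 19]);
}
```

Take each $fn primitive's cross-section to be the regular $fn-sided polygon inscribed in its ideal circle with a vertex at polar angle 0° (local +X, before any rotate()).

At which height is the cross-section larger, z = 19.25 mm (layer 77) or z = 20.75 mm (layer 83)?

Layer 77 (z = 19.25): the r=7 cylinder contributes a regular 6-gon of circumradius 7 (area = (6/2)·7.000²·sin(360°/6) = 127.31 mm²); the 18.5×25.5 cube at (12.5, 16) contributes its full rectangle (area 471.75 mm²); the r=10.5 cylinder at (8, -3.5) gives a regular 6-gon of circumradius 10.5 (constant along its height) (area = (6/2)·10.500²·sin(360°/6) = 286.44 mm²); the cube at (0.5, 14.5) is present — its section is the full 20×4 rectangle (area 80.00 mm²); Taking the union: the regions partially overlap — summed areas 965.49 mm² minus the doubly-counted overlap 85.32 mm² gives 880.17 mm² — area = 880.17 mm². So its area = 880.17 mm². Layer 83 (z = 20.75): the cylinder does not reach this height (z outside [0, 20]); the cube at (12.5, 16) (footprint 18.5×25.5) is included at this height (area 471.75 mm²); the r=10.5 cylinder at (8, -3.5) contributes a regular 6-gon of circumradius 10.5 (area = (6/2)·10.500²·sin(360°/6) = 286.44 mm²); the 20×4 cube at (0.5, 14.5) contributes its full rectangle (area 80.00 mm²); Merging all regions: the regions partially overlap — summed areas 838.19 mm² minus the doubly-counted overlap 20.00 mm² gives 818.19 mm² — area = 818.19 mm². So its area = 818.19 mm². Layer 77 is larger (880.17 vs 818.19 mm²).

layer 77 (z = 19.25 mm)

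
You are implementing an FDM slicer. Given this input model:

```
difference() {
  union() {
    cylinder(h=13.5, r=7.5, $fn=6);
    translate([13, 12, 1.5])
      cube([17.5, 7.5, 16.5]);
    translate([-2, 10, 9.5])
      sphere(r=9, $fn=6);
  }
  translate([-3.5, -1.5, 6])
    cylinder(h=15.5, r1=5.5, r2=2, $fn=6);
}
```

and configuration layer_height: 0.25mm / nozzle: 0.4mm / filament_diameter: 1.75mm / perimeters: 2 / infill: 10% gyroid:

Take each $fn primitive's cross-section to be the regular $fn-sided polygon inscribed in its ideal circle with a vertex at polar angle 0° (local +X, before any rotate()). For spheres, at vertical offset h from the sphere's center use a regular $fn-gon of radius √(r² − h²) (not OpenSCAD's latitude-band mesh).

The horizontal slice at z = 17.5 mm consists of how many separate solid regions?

2

At z = 17.5 mm: the cylinder is not intersected at this z (z outside [0, 13.5]); the cube at (13, 12) is present — its section is the full 17.5×7.5 rectangle; the r=9 sphere at (-2, 10) contributes a regular 6-gon of circumradius √(9²−8²) = 4.123; Taking the union: the 2 present regions are separate (no shared area or edge), so areas and boundary lengths simply add and each stays a separate island — 2 connected regions; the cone at (-3.5, -1.5): at t=0.742 of its height the radius interpolates to r₁+(r₂−r₁)t = 2.903, giving a regular 6-gon of that circumradius; Taking the first minus the rest: starting from that combined region, the cone at (-3.5, -1.5) misses the remaining region (no effect) — 2 connected regions. The result has 2 disconnected regions.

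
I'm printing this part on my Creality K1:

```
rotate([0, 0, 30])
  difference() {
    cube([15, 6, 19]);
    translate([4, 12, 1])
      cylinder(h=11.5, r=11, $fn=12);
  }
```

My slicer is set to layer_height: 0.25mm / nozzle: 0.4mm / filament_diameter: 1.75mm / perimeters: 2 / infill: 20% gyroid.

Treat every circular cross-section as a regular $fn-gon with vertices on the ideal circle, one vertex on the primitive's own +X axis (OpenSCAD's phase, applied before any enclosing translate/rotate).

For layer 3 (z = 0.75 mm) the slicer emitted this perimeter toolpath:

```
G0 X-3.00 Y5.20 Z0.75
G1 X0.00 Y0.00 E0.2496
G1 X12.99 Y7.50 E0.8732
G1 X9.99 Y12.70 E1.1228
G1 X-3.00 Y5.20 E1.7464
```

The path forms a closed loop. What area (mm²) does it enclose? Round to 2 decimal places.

90.05 mm²

Apply the shoelace formula to the sequence of (X, Y) vertices; enclosed area = 90.05 mm².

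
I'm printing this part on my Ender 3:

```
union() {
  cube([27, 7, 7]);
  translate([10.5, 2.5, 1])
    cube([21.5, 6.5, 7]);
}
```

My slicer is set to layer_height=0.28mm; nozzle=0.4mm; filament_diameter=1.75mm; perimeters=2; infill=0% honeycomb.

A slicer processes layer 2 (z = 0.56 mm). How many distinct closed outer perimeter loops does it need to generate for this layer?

1

At z = 0.56 mm: the cube is present — its section is the full 27×7 rectangle; the cube at (10.5, 2.5) is absent (z outside [1, 8]); Taking the union: only the 27×7 cube is present, so the union is just that shape — 1 connected region. The result has 1 disconnected region.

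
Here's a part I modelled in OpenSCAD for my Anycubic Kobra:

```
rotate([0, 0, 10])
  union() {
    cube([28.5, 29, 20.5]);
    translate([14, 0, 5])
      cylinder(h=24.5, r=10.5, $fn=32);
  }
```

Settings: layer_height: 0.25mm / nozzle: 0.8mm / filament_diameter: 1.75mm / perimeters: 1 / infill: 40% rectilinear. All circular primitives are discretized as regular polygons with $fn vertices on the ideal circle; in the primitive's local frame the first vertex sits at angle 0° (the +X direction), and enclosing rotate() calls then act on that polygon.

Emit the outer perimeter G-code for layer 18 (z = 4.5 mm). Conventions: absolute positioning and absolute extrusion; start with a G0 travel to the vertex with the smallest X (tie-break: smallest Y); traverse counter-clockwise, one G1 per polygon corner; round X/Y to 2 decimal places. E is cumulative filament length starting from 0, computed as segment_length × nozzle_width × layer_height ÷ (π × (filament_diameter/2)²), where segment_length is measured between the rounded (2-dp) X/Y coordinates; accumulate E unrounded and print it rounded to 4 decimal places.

G0 X-5.04 Y28.56 Z4.50
G1 X0.00 Y0.00 E2.4115
G1 X28.07 Y4.95 E4.7815
G1 X23.03 Y33.51 E7.1930
G1 X-5.04 Y28.56 E9.5630

At z = 4.5 mm: the cube (footprint 28.5×29) is included at this height; the cylinder at (14, 0) is absent (z outside [5, 29.5]); Combining (union): only the 28.5×29 cube is present, so the union is just that shape — 1 connected region; (whole slice rotated 10° about Z — lengths, areas and connectivity unchanged). The outline is a single polygon with 4 vertices. Extrusion per mm of travel: 0.8 × 0.25 / (π × 0.875²) = 0.083150. Accumulating E over each segment gives final E = 9.5630.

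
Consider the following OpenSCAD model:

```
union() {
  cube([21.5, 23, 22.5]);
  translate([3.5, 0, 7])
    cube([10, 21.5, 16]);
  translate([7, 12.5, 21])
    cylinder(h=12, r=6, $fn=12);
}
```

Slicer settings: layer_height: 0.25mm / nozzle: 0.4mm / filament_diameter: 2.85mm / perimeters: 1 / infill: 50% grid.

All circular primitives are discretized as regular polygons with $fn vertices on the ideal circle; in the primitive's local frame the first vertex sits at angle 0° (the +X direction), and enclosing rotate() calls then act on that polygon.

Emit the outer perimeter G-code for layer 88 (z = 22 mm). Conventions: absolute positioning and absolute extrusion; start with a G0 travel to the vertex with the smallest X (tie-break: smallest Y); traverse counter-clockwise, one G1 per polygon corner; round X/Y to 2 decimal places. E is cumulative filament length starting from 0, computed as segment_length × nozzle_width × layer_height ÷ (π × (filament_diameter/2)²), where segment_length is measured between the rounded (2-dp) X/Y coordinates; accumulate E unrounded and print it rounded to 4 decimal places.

At z = 22 mm: the 21.5×23 cube contributes its full rectangle; the cube at (3.5, 0) (footprint 10×21.5) is included at this height; the r=6 cylinder at (7, 12.5) contributes a regular 12-gon of circumradius 6; Taking the union: the regions partially overlap (shared area 323.00 mm²), so overlapping operands fuse into one piece — 1 connected region. The outline is a single polygon with 4 vertices. Extrusion per mm of travel: 0.4 × 0.25 / (π × 1.425²) = 0.015675. Accumulating E over each segment gives final E = 1.3951.

G0 X0.00 Y0.00 Z22.00
G1 X21.50 Y0.00 E0.3370
G1 X21.50 Y23.00 E0.6976
G1 X0.00 Y23.00 E1.0346
G1 X0.00 Y0.00 E1.3951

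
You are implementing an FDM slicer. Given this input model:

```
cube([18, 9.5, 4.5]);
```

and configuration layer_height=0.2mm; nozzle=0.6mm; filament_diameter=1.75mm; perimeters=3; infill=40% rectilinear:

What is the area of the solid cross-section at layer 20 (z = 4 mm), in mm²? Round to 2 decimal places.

171.00 mm²

At z = 4 mm: the cube is present — its section is the full 18×9.5 rectangle (area 171.00 mm²). Overall, the cross-section is a single solid region. Net area = 171.00 mm².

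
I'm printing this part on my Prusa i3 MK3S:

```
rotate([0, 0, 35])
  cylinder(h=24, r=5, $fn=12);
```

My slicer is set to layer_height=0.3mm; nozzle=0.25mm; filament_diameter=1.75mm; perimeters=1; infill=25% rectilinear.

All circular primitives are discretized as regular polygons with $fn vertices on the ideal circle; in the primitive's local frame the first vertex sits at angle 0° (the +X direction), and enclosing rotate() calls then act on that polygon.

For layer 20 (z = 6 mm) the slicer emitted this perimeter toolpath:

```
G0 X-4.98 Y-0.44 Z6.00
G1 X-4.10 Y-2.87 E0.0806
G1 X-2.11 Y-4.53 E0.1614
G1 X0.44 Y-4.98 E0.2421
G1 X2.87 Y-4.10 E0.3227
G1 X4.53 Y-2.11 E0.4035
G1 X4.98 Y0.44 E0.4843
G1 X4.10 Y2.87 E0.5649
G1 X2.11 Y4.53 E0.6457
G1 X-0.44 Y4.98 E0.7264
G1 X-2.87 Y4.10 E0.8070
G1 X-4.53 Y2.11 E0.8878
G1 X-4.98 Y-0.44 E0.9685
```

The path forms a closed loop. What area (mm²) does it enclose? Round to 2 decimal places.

Apply the shoelace formula to the sequence of (X, Y) vertices; enclosed area = 75.01 mm².

75.01 mm²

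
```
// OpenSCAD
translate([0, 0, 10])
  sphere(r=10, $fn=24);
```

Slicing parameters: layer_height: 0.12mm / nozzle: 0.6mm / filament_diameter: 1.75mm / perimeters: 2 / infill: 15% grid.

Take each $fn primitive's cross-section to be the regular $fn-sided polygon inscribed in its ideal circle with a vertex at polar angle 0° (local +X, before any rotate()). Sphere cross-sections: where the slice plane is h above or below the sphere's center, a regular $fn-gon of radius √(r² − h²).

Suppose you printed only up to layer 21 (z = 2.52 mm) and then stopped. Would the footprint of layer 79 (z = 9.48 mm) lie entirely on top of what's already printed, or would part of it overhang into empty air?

Compare the two slices. At z = 2.52: the sphere: section is a regular 24-gon, circumradius = √(r²−h²) = √(10²−7.48²) = 6.637 (area = (24/2)·6.637²·sin(360°/24) = 136.81 mm²). At z = 9.48: the r=10 sphere slices to a regular 24-gon of circumradius 9.986 (√(r²−h²) with h=0.52 from center) (area = (24/2)·9.986²·sin(360°/24) = 309.74 mm²). Checking containment: at z = 9.48 the cross-section extends beyond the z = 2.52 cross-section by about 172.93 mm².

part overhangs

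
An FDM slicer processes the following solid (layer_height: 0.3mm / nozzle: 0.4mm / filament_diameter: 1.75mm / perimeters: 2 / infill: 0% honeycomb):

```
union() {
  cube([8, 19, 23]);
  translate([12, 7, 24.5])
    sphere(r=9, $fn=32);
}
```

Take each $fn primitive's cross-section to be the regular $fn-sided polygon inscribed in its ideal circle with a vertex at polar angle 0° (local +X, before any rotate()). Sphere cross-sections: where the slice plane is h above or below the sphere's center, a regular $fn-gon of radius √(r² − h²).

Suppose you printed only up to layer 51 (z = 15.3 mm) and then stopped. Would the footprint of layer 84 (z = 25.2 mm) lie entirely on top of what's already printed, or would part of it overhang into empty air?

part overhangs

Compare the two slices. At z = 15.3: the 8×19 cube contributes its full rectangle (area 152.00 mm²); the sphere at (12, 7) is absent (|z−center|=9.200 > r=9); Taking the union: only the 8×19 cube is present, so the union is just that shape — area = 152.00 mm². At z = 25.2: the cube does not reach this height (z outside [0, 23]); the sphere at (12, 7): section is a regular 32-gon, circumradius = √(r²−h²) = √(9²−0.7²) = 8.973 (area = (32/2)·8.973²·sin(360°/32) = 251.31 mm²); Merging all regions: only the r=9 sphere at (12, 7) is present, so the union is just that shape — area = 251.31 mm². Checking containment: at z = 25.2 the cross-section extends beyond the z = 15.3 cross-section by about 195.59 mm².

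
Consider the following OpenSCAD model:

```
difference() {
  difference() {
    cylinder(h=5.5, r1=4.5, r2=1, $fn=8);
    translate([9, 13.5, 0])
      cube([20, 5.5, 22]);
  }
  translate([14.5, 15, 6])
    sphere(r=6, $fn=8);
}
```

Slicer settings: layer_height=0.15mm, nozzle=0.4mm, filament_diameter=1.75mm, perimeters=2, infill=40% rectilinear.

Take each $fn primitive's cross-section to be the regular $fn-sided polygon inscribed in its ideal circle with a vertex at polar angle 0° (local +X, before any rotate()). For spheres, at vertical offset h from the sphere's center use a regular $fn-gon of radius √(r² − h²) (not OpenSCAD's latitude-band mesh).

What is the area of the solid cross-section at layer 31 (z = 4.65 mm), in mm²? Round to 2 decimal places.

At z = 4.65 mm: the cone contributes a regular 8-gon of circumradius 1.541 (interpolated between r1=4.5 and r2=1 at t=0.845) (area = (8/2)·1.541²·sin(360°/8) = 6.72 mm²); the cube at (9, 13.5) (footprint 20×5.5) is included at this height (area 110.00 mm²); After the difference (first − rest): starting from the cone (6.72 mm²), the 20×5.5 cube at (9, 13.5) misses the remaining region (no effect) — area = 6.72 mm²; the r=6 sphere at (14.5, 15) contributes a regular 8-gon of circumradius √(6²−1.35²) = 5.846 (area = (8/2)·5.846²·sin(360°/8) = 96.67 mm²); Taking the first minus the rest: starting from the result so far (6.72 mm²), the r=6 sphere at (14.5, 15) misses the remaining region (no effect) — area = 6.72 mm². Overall, the cross-section is a single solid region. Net area = 6.72 mm².

6.72 mm²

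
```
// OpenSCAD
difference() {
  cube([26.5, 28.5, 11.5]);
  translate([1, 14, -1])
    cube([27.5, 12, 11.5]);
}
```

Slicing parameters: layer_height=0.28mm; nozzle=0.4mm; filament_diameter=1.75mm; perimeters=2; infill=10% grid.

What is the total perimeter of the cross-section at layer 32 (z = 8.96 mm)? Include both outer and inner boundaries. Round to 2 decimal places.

At z = 8.96 mm: the cube is present — its section is the full 26.5×28.5 rectangle (perimeter 110.00 mm); the cube at (1, 14) is present — its section is the full 27.5×12 rectangle (perimeter 79.00 mm); Subtracting the remaining from the first: starting from the 26.5×28.5 cube, the 27.5×12 cube at (1, 14) partially overlaps it — only the 306.00 mm² overlap (of its 330.00 mm²) is removed, clipping the outline — boundary = 161.00 mm. Overall, the cross-section is a single solid region. Total boundary length (outer) = 161.00 mm.

161.00 mm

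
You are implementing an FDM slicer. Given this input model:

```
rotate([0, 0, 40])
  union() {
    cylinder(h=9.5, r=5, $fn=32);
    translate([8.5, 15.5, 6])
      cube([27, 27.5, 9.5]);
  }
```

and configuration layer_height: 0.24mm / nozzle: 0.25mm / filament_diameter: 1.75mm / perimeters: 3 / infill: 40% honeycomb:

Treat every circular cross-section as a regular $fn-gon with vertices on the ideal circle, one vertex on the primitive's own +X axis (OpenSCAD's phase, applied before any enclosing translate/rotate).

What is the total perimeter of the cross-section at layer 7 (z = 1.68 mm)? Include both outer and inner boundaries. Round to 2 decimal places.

31.37 mm

At z = 1.68 mm: the cylinder: section is a regular 32-gon, circumradius r=5 (perimeter = 2·32·5.000·sin(180°/32) = 31.37 mm); the cube at (8.5, 15.5) is absent (z outside [6, 15.5]); Merging all regions: only the r=5 cylinder is present, so the union is just that shape — boundary = 31.37 mm; (whole slice rotated 40° about Z — lengths, areas and connectivity unchanged). Overall, the cross-section is a single solid region. Total boundary length (outer) = 31.37 mm.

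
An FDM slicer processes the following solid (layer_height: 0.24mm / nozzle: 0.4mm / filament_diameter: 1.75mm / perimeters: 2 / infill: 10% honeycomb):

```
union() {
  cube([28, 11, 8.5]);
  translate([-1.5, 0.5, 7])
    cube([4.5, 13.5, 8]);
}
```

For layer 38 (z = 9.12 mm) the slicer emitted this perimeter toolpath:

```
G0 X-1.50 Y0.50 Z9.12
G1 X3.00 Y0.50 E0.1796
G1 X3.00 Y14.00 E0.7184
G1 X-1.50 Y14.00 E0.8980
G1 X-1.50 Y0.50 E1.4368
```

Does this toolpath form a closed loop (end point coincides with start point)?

yes

Start point (G0): (-1.50, 0.50). End point (last G1): the path returns to the start — closed.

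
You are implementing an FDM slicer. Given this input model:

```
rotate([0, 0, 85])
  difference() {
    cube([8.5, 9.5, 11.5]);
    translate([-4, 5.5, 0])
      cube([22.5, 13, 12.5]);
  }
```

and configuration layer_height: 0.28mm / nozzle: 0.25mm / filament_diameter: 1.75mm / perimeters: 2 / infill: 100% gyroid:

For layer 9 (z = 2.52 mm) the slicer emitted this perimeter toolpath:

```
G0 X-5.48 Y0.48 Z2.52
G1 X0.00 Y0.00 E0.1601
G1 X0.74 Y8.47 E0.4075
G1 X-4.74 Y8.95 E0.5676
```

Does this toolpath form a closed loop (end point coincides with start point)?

Start point (G0): (-5.48, 0.48). End point (last G1): the path does not return to the start — open.

no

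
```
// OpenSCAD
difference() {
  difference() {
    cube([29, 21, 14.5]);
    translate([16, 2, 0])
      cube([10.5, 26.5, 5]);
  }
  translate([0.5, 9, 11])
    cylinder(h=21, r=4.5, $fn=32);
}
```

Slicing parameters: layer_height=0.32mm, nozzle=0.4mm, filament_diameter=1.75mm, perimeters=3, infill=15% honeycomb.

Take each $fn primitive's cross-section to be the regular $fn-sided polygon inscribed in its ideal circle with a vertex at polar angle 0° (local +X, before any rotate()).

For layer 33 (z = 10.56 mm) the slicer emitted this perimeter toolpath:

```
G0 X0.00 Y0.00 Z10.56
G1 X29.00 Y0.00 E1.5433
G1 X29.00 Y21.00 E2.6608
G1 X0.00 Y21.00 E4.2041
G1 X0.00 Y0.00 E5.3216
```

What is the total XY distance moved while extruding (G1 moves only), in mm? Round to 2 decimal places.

Sum the Euclidean lengths of each G1 segment: total = 100.00 mm.

100.00 mm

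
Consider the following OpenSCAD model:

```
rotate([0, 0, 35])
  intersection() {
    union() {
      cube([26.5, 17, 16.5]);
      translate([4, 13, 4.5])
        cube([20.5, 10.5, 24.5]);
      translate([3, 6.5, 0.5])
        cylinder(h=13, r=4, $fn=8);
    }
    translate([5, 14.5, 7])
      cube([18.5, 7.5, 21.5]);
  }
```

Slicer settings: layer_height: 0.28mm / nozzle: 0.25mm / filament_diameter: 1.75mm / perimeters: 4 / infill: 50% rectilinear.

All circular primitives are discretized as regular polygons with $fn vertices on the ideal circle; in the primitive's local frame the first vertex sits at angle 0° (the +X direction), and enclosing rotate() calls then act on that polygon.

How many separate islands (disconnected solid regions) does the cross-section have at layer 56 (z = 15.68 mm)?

At z = 15.68 mm: the cube (footprint 26.5×17) is included at this height; the cube at (4, 13) (footprint 20.5×10.5) is included at this height; the cylinder at (3, 6.5) is absent (z outside [0.5, 13.5]); Taking the union: the regions partially overlap (shared area 82.00 mm²), so overlapping operands fuse into one piece — 1 connected region; the cube at (5, 14.5) is present — its section is the full 18.5×7.5 rectangle; Keeping only the common overlap: the 18.5×7.5 cube at (5, 14.5) lies inside that combined region, so the common part is the 18.5×7.5 cube at (5, 14.5) itself — 1 connected region; (whole slice rotated 35° about Z — lengths, areas and connectivity unchanged). Overall, the cross-section is a single solid region. Island count = 1.

1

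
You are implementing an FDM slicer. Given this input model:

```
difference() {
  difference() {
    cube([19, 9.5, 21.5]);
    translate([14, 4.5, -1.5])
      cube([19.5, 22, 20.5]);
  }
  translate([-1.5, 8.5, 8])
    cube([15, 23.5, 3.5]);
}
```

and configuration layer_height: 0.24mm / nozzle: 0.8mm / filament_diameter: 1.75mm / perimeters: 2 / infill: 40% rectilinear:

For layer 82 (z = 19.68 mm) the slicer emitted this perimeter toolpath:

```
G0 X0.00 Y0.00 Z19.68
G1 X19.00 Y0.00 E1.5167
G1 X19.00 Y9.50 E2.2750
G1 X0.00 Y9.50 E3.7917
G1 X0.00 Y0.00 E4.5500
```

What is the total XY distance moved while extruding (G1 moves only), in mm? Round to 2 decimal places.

57.00 mm

Sum the Euclidean lengths of each G1 segment: total = 57.00 mm.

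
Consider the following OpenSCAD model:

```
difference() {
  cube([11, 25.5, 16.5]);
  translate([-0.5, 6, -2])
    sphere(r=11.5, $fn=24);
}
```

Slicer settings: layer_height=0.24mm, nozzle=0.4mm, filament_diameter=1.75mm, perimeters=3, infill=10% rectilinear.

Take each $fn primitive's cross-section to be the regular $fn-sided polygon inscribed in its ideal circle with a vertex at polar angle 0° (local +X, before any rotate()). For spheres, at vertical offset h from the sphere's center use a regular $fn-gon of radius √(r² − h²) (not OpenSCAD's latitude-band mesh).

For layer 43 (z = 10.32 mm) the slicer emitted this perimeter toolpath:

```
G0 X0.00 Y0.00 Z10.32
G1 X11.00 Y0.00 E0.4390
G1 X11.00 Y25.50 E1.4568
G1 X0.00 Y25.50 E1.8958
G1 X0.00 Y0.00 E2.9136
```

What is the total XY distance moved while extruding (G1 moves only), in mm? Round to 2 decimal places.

73.00 mm

Sum the Euclidean lengths of each G1 segment: total = 73.00 mm.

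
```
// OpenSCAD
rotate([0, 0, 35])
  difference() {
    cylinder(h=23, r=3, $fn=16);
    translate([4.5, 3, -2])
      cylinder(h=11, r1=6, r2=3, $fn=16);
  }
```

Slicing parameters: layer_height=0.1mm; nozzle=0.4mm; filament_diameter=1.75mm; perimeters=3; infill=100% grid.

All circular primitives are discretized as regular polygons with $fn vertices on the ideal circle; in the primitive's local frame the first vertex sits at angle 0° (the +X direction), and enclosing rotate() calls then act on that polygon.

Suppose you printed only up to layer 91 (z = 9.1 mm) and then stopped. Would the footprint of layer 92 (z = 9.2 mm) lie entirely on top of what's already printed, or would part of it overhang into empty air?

Compare the two slices. At z = 9.1: the r=3 cylinder gives a regular 16-gon of circumradius 3 (constant along its height) (area = (16/2)·3.000²·sin(360°/16) = 27.55 mm²); the cone at (4.5, 3) is not intersected at this z (z outside [-2, 9]); Subtracting the remaining from the first: none of the subtracted shapes is present at this height, so the r=3 cylinder is unchanged — area = 27.55 mm²; (whole slice rotated 35° about Z — lengths, areas and connectivity unchanged). At z = 9.2: the cylinder: section is a regular 16-gon, circumradius r=3 (area = (16/2)·3.000²·sin(360°/16) = 27.55 mm²); the cone at (4.5, 3) is absent (z outside [-2, 9]); Taking the first minus the rest: none of the subtracted shapes is present at this height, so the r=3 cylinder is unchanged — area = 27.55 mm²; (rotated 35° about Z; rotation is an isometry so areas/perimeters/island counts are preserved). Checking containment: the cross-section at z = 9.2 is a subset of the cross-section at z = 9.1.

entirely on top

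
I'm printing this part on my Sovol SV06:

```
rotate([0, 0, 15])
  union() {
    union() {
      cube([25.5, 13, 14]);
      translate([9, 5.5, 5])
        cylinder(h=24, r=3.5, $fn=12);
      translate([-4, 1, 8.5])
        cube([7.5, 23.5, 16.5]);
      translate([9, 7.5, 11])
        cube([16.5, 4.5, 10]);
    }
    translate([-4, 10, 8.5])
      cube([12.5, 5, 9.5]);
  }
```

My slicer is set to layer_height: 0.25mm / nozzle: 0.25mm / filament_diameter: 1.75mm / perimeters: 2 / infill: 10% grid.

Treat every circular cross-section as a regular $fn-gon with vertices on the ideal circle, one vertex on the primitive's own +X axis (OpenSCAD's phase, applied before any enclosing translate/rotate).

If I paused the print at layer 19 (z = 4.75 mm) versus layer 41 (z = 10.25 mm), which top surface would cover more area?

Layer 19 (z = 4.75): the cube (footprint 25.5×13) is included at this height (area 331.50 mm²); the cylinder at (9, 5.5) is absent (z outside [5, 29]); the cube at (-4, 1) is not intersected at this z (z outside [8.5, 25]); the cube at (9, 7.5) is absent (z outside [11, 21]); Taking the union: only the 25.5×13 cube is present, so the union is just that shape — area = 331.50 mm²; the cube at (-4, 10) is not intersected at this z (z outside [8.5, 18]); Combining (union): only the result so far is present, so the union is just that shape — area = 331.50 mm²; (whole slice rotated 15° about Z — lengths, areas and connectivity unchanged). So its area = 331.50 mm². Layer 41 (z = 10.25): the cube (footprint 25.5×13) is included at this height (area 331.50 mm²); the r=3.5 cylinder at (9, 5.5) gives a regular 12-gon of circumradius 3.5 (constant along its height) (area = (12/2)·3.500²·sin(360°/12) = 36.75 mm²); the 7.5×23.5 cube at (-4, 1) contributes its full rectangle (area 176.25 mm²); the cube at (9, 7.5) is not intersected at this z (z outside [11, 21]); Taking the union: the regions partially overlap — summed areas 544.50 mm² minus the doubly-counted overlap 78.75 mm² gives 465.75 mm² — area = 465.75 mm²; the cube at (-4, 10) is present — its section is the full 12.5×5 rectangle (area 62.50 mm²); Combining (union): the regions partially overlap — summed areas 528.25 mm² minus the doubly-counted overlap 52.50 mm² gives 475.75 mm² — area = 475.75 mm²; (whole slice rotated 15° about Z — lengths, areas and connectivity unchanged). So its area = 475.75 mm². Layer 41 is larger (475.75 vs 331.50 mm²).

layer 41 (z = 10.25 mm)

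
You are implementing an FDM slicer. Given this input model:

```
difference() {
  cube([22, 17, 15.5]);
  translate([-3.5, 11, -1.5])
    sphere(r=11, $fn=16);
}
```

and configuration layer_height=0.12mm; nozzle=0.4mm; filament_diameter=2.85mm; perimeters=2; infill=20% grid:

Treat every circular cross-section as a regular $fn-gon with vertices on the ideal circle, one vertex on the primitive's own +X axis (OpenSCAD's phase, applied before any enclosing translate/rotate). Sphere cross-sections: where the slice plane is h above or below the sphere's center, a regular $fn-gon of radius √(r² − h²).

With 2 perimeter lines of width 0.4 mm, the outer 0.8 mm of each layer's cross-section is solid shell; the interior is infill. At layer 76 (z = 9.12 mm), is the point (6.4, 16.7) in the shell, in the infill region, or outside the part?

shell

At z = 9.12 mm: the 22×17 cube contributes its full rectangle; the r=11 sphere at (-3.5, 11) slices to a regular 16-gon of circumradius 2.866 (√(r²−h²) with h=10.62 from center); After the difference (first − rest): starting from the 22×17 cube, the r=11 sphere at (-3.5, 11) misses the remaining region (no effect) — 1 connected region. Overall, the cross-section is a single solid region. The nearest boundary edge runs (0.00, 17.00)→(22.00, 17.00); distance from the point to it = 0.30 mm. The point is inside the cross-section, 0.30 mm from the nearest boundary — within the 0.8 mm shell band (2 × 0.4).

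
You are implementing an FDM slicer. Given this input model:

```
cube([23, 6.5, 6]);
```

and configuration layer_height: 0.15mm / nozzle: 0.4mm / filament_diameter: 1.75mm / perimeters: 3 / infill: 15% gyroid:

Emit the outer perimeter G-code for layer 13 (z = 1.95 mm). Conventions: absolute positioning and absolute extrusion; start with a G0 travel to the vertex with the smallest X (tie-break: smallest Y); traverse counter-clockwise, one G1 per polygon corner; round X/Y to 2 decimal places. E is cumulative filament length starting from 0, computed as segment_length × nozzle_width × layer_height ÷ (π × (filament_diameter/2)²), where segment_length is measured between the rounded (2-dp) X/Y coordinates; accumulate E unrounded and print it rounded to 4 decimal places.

G0 X0.00 Y0.00 Z1.95
G1 X23.00 Y0.00 E0.5737
G1 X23.00 Y6.50 E0.7359
G1 X0.00 Y6.50 E1.3096
G1 X0.00 Y0.00 E1.4718

At z = 1.95 mm: the cube is present — its section is the full 23×6.5 rectangle. The outline is a single polygon with 4 vertices. Extrusion per mm of travel: 0.4 × 0.15 / (π × 0.875²) = 0.024945. Accumulating E over each segment gives final E = 1.4718.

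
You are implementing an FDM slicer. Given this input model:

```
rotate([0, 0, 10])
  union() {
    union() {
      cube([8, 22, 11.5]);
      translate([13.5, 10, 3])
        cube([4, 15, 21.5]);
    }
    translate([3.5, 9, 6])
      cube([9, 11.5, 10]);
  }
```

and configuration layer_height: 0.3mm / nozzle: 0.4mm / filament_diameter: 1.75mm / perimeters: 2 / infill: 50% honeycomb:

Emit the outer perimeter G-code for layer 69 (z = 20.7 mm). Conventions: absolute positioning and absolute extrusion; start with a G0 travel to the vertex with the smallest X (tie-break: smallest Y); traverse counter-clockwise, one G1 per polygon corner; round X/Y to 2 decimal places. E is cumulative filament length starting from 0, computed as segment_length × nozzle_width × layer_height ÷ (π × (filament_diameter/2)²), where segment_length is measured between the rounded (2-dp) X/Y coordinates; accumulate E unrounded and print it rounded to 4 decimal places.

G0 X8.95 Y26.96 Z20.70
G1 X11.56 Y12.19 E0.7483
G1 X15.50 Y12.89 E0.9479
G1 X12.89 Y27.66 E1.6962
G1 X8.95 Y26.96 E1.8959

At z = 20.7 mm: the cube is not intersected at this z (z outside [0, 11.5]); the 4×15 cube at (13.5, 10) contributes its full rectangle; Taking the union: only the 4×15 cube at (13.5, 10) is present, so the union is just that shape — 1 connected region; the cube at (3.5, 9) is not intersected at this z (z outside [6, 16]); Taking the union: only the result so far is present, so the union is just that shape — 1 connected region; (rotated 10° about Z; rotation is an isometry so areas/perimeters/island counts are preserved). The outline is a single polygon with 4 vertices. Extrusion per mm of travel: 0.4 × 0.3 / (π × 0.875²) = 0.049890. Accumulating E over each segment gives final E = 1.8959.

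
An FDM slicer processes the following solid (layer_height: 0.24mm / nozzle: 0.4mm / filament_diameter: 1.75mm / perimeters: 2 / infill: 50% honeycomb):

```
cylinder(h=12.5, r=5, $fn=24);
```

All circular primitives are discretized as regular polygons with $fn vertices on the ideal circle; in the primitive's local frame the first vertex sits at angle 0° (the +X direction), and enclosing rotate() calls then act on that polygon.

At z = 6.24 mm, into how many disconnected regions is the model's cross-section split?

1

At z = 6.24 mm: the r=5 cylinder gives a regular 24-gon of circumradius 5 (constant along its height). The result has 1 disconnected region.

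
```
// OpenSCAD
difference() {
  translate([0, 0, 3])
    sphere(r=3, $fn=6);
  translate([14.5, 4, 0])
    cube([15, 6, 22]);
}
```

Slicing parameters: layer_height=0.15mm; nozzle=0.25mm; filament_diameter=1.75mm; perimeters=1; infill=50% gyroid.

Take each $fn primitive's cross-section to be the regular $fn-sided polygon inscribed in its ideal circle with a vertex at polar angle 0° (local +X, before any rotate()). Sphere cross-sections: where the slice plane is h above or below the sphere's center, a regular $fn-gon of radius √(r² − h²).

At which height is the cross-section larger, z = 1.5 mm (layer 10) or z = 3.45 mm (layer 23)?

layer 23 (z = 3.45 mm)

Layer 10 (z = 1.5): the sphere: section is a regular 6-gon, circumradius = √(r²−h²) = √(3²−1.5²) = 2.598 (area = (6/2)·2.598²·sin(360°/6) = 17.54 mm²); the 15×6 cube at (14.5, 4) contributes its full rectangle (area 90.00 mm²); Subtracting the remaining from the first: starting from the r=3 sphere (17.54 mm²), the 15×6 cube at (14.5, 4) misses the remaining region (no effect) — area = 17.54 mm². So its area = 17.54 mm². Layer 23 (z = 3.45): the r=3 sphere contributes a regular 6-gon of circumradius √(3²−0.45²) = 2.966 (area = (6/2)·2.966²·sin(360°/6) = 22.86 mm²); the 15×6 cube at (14.5, 4) contributes its full rectangle (area 90.00 mm²); After the difference (first − rest): starting from the r=3 sphere (22.86 mm²), the 15×6 cube at (14.5, 4) misses the remaining region (no effect) — area = 22.86 mm². So its area = 22.86 mm². Layer 23 is larger (22.86 vs 17.54 mm²).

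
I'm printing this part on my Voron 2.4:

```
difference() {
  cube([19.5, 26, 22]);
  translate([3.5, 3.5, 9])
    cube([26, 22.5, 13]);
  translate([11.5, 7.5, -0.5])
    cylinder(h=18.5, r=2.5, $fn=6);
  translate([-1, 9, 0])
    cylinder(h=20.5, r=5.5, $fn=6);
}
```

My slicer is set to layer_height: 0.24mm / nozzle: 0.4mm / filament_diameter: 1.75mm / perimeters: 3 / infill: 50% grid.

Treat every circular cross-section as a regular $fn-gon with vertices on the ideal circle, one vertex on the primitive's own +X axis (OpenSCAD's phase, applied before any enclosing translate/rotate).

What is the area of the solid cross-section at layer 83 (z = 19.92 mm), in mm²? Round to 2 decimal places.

118.96 mm²

At z = 19.92 mm: the 19.5×26 cube contributes its full rectangle (area 507.00 mm²); the cube at (3.5, 3.5) is present — its section is the full 26×22.5 rectangle (area 585.00 mm²); the cylinder at (11.5, 7.5) does not reach this height (z outside [-0.5, 18]); the r=5.5 cylinder at (-1, 9) gives a regular 6-gon of circumradius 5.5 (constant along its height) (area = (6/2)·5.500²·sin(360°/6) = 78.59 mm²); Subtracting the remaining from the first: starting from the 19.5×26 cube (507.00 mm²), the 26×22.5 cube at (3.5, 3.5) partially overlaps it — only the 360.00 mm² overlap (of its 585.00 mm²) is removed, clipping the outline; the r=5.5 cylinder at (-1, 9) partially overlaps it — only the 28.04 mm² overlap (of its 78.59 mm²) is removed, clipping the outline — area = 118.96 mm². Overall, the cross-section has 2 separate islands. Net area = 118.96 mm².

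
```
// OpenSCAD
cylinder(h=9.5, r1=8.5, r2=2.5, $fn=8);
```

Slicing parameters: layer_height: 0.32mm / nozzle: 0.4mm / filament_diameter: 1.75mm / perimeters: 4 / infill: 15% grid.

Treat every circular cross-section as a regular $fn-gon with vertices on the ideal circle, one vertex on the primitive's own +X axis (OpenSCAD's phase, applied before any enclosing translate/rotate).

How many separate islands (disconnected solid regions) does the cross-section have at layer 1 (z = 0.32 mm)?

1

At z = 0.32 mm: the cone (r1=8.5→r2=2.5) has section circumradius 8.298 here — a regular 8-gon. Overall, the cross-section is a single solid region. Island count = 1.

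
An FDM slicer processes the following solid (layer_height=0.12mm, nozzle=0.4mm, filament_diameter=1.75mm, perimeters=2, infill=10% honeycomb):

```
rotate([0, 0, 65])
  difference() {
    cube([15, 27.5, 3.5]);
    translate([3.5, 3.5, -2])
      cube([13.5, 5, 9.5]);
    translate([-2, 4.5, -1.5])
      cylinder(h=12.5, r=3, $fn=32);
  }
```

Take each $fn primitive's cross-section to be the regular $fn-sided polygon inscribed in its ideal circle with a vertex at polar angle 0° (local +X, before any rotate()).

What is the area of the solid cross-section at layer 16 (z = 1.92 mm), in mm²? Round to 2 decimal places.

At z = 1.92 mm: the cube is present — its section is the full 15×27.5 rectangle (area 412.50 mm²); the cube at (3.5, 3.5) (footprint 13.5×5) is included at this height (area 67.50 mm²); the cylinder at (-2, 4.5): section is a regular 32-gon, circumradius r=3 (area = (32/2)·3.000²·sin(360°/32) = 28.09 mm²); Taking the first minus the rest: starting from the 15×27.5 cube (412.50 mm²), the 13.5×5 cube at (3.5, 3.5) partially overlaps it — only the 57.50 mm² overlap (of its 67.50 mm²) is removed, clipping the outline; the r=3 cylinder at (-2, 4.5) partially overlaps it — only the 3.05 mm² overlap (of its 28.09 mm²) is removed, clipping the outline — area = 351.95 mm²; (rotated 65° about Z; rotation is an isometry so areas/perimeters/island counts are preserved). Overall, the cross-section is a single solid region. Net area = 351.95 mm².

351.95 mm²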